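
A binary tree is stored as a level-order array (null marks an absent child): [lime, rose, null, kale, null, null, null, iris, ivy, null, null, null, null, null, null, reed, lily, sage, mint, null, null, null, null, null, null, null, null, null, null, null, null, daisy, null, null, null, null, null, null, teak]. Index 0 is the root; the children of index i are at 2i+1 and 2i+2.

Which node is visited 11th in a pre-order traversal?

teak

Pre-order visits the node, then its left subtree, then its right subtree.
Visit lime.
At lime: go left to rose.
  Visit rose.
  At rose: go left to kale.
    Visit kale.
    At kale: go left to iris.
      Visit iris.
      At iris: go left to reed.
        Visit reed.
        At reed: go left to daisy.
          daisy is a leaf — visit daisy.
        At reed: no right child.
      At iris: go right to lily.
        lily is a leaf — visit lily.
    At kale: go right to ivy.
      Visit ivy.
      At ivy: go left to sage.
        sage is a leaf — visit sage.
      At ivy: go right to mint.
        Visit mint.
        At mint: no left child.
        At mint: go right to teak.
          teak is a leaf — visit teak.
  At rose: no right child.
At lime: no right child.
Full pre-order sequence: lime, rose, kale, iris, reed, daisy, lily, ivy, sage, mint, teak.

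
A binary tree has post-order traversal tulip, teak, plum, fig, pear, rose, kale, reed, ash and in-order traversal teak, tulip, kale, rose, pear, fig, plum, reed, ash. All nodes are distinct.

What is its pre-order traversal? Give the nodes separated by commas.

ash, reed, kale, teak, tulip, rose, pear, fig, plum

The last element of post-order is the root; it splits in-order into left and right subtrees.
Root ash: left subtree has 8 nodes {teak, tulip, kale, rose, pear, fig, plum, reed}, right has 0 { }.
  Root reed: left subtree has 7 nodes {teak, tulip, kale, rose, pear, fig, plum}, right has 0 { }.
    Root kale: left subtree has 2 nodes {teak, tulip}, right has 4 {rose, pear, fig, plum}.
      Root teak: left subtree has 0 nodes { }, right has 1 {tulip}.
      Root rose: left subtree has 0 nodes { }, right has 3 {pear, fig, plum}.
        Root pear: left subtree has 0 nodes { }, right has 2 {fig, plum}.
          Root fig: left subtree has 0 nodes { }, right has 1 {plum}.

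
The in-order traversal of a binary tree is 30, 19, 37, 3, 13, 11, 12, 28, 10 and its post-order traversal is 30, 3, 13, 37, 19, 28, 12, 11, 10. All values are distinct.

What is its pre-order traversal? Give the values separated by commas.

10, 11, 19, 30, 37, 13, 3, 12, 28

The last element of post-order is the root; it splits in-order into left and right subtrees.
Root 10: left subtree has 8 nodes {30, 19, 37, 3, 13, 11, 12, 28}, right has 0 { }.
  Root 11: left subtree has 5 nodes {30, 19, 37, 3, 13}, right has 2 {12, 28}.
    Root 19: left subtree has 1 node {30}, right has 3 {37, 3, 13}.
      Root 37: left subtree has 0 nodes { }, right has 2 {3, 13}.
        Root 13: left subtree has 1 node {3}, right has 0 { }.
    Root 12: left subtree has 0 nodes { }, right has 1 {28}.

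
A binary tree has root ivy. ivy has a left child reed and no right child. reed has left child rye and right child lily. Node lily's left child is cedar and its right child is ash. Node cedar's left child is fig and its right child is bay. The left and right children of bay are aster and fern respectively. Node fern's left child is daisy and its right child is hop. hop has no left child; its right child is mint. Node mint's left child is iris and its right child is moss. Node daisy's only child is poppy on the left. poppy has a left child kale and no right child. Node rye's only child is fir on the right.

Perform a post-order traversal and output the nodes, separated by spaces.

fir rye fig aster kale poppy daisy iris moss mint hop fern bay cedar ash lily reed ivy

Post-order visits the left subtree, then the right subtree, then the node.
At ivy: go left to reed.
  At reed: go left to rye.
    At rye: no left child.
    At rye: go right to fir.
      fir is a leaf — visit fir.
    Visit rye.
  At reed: go right to lily.
    At lily: go left to cedar.
      At cedar: go left to fig.
        fig is a leaf — visit fig.
      At cedar: go right to bay.
        At bay: go left to aster.
          aster is a leaf — visit aster.
        At bay: go right to fern.
          At fern: go left to daisy.
            At daisy: go left to poppy.
              At poppy: go left to kale.
                kale is a leaf — visit kale.
              At poppy: no right child.
              Visit poppy.
            At daisy: no right child.
            Visit daisy.
          At fern: go right to hop.
            At hop: no left child.
            At hop: go right to mint.
              At mint: go left to iris.
                iris is a leaf — visit iris.
              At mint: go right to moss.
                moss is a leaf — visit moss.
              Visit mint.
            Visit hop.
          Visit fern.
        Visit bay.
      Visit cedar.
    At lily: go right to ash.
      ash is a leaf — visit ash.
    Visit lily.
  Visit reed.
At ivy: no right child.
Visit ivy.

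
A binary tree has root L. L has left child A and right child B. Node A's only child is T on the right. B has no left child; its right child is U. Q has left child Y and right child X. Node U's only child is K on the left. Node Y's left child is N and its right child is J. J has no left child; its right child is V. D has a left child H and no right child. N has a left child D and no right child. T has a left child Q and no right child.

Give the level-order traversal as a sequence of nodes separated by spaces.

L A B T U Q K Y X N J D V H

Level-order visits nodes level by level from the root, left to right within each level.
Level 0: L
Level 1: A, B
Level 2: T, U
Level 3: Q, K
Level 4: Y, X
Level 5: N, J
Level 6: D, V
Level 7: H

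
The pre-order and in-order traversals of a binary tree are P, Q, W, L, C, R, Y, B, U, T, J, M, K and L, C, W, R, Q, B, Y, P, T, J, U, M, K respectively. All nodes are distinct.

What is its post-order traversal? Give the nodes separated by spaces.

The first element of pre-order is the root; it splits in-order into left and right subtrees.
Root P: left subtree has 7 nodes {L, C, W, R, Q, B, Y}, right has 5 {T, J, U, M, K}.
  Root Q: left subtree has 4 nodes {L, C, W, R}, right has 2 {B, Y}.
    Root W: left subtree has 2 nodes {L, C}, right has 1 {R}.
      Root L: left subtree has 0 nodes { }, right has 1 {C}.
    Root Y: left subtree has 1 node {B}, right has 0 { }.
  Root U: left subtree has 2 nodes {T, J}, right has 2 {M, K}.
    Root T: left subtree has 0 nodes { }, right has 1 {J}.
    Root M: left subtree has 0 nodes { }, right has 1 {K}.

C L R W B Y Q J T K M U P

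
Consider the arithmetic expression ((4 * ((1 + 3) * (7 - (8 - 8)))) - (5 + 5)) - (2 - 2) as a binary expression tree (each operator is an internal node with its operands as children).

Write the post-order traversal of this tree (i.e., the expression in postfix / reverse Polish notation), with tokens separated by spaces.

Post-order on an expression tree gives postfix notation: for each operator, emit left operand, right operand, then the operator.

4 1 3 + 7 8 8 - - * * 5 5 + - 2 2 - -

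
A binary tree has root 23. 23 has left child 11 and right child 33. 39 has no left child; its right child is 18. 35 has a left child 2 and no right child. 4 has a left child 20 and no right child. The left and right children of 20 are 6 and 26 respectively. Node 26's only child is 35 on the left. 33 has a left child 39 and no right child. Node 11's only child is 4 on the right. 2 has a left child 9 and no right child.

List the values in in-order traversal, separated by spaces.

11 6 20 9 2 35 26 4 23 39 18 33

In-order visits the left subtree, then the node, then the right subtree.
At 23: go left to 11.
  At 11: no left child.
  Visit 11.
  At 11: go right to 4.
    At 4: go left to 20.
      At 20: go left to 6.
        6 is a leaf — visit 6.
      Visit 20.
      At 20: go right to 26.
        At 26: go left to 35.
          At 35: go left to 2.
            At 2: go left to 9.
              9 is a leaf — visit 9.
            Visit 2.
            At 2: no right child.
          Visit 35.
          At 35: no right child.
        Visit 26.
        At 26: no right child.
    Visit 4.
    At 4: no right child.
Visit 23.
At 23: go right to 33.
  At 33: go left to 39.
    At 39: no left child.
    Visit 39.
    At 39: go right to 18.
      18 is a leaf — visit 18.
  Visit 33.
  At 33: no right child.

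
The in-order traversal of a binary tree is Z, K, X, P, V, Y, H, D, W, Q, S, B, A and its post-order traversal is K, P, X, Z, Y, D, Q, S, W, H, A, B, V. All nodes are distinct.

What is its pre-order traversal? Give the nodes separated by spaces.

V Z X K P B H Y W D S Q A

The last element of post-order is the root; it splits in-order into left and right subtrees.
Root V: left subtree has 4 nodes {Z, K, X, P}, right has 8 {Y, H, D, W, Q, S, B, A}.
  Root Z: left subtree has 0 nodes { }, right has 3 {K, X, P}.
    Root X: left subtree has 1 node {K}, right has 1 {P}.
  Root B: left subtree has 6 nodes {Y, H, D, W, Q, S}, right has 1 {A}.
    Root H: left subtree has 1 node {Y}, right has 4 {D, W, Q, S}.
      Root W: left subtree has 1 node {D}, right has 2 {Q, S}.
        Root S: left subtree has 1 node {Q}, right has 0 { }.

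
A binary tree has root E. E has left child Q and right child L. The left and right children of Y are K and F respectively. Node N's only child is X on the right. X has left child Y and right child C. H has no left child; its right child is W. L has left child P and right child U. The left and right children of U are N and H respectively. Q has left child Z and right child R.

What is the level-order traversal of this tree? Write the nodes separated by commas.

Level-order visits nodes level by level from the root, left to right within each level.
Level 0: E
Level 1: Q, L
Level 2: Z, R, P, U
Level 3: N, H
Level 4: X, W
Level 5: Y, C
Level 6: K, F

E, Q, L, Z, R, P, U, N, H, X, W, Y, C, K, F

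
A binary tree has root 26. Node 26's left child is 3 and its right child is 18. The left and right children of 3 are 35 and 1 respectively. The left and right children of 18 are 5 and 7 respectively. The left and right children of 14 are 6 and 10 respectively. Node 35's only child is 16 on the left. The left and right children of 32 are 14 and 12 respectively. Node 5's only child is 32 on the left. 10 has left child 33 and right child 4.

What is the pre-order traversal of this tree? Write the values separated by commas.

Pre-order visits the node, then its left subtree, then its right subtree.
Visit 26.
At 26: go left to 3.
  Visit 3.
  At 3: go left to 35.
    Visit 35.
    At 35: go left to 16.
      16 is a leaf — visit 16.
    At 35: no right child.
  At 3: go right to 1.
    1 is a leaf — visit 1.
At 26: go right to 18.
  Visit 18.
  At 18: go left to 5.
    Visit 5.
    At 5: go left to 32.
      Visit 32.
      At 32: go left to 14.
        Visit 14.
        At 14: go left to 6.
          6 is a leaf — visit 6.
        At 14: go right to 10.
          Visit 10.
          At 10: go left to 33.
            33 is a leaf — visit 33.
          At 10: go right to 4.
            4 is a leaf — visit 4.
      At 32: go right to 12.
        12 is a leaf — visit 12.
    At 5: no right child.
  At 18: go right to 7.
    7 is a leaf — visit 7.

26, 3, 35, 16, 1, 18, 5, 32, 14, 6, 10, 33, 4, 12, 7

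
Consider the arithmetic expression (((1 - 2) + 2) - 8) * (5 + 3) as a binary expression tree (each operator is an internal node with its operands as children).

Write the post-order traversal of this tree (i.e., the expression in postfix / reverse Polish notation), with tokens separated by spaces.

1 2 - 2 + 8 - 5 3 + *

Post-order on an expression tree gives postfix notation: for each operator, emit left operand, right operand, then the operator.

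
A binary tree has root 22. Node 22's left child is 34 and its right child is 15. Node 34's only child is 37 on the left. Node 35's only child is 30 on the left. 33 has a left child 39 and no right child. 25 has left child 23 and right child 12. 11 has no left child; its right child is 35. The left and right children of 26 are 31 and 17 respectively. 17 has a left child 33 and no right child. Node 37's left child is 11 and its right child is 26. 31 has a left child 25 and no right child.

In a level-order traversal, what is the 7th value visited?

35

Level-order visits nodes level by level from the root, left to right within each level.
Level 0: 22
Level 1: 34, 15
Level 2: 37
Level 3: 11, 26
Level 4: 35, 31, 17
Level 5: 30, 25, 33
Level 6: 23, 12, 39
Full level-order sequence: 22, 34, 15, 37, 11, 26, 35, 31, 17, 30, 25, 33, 23, 12, 39.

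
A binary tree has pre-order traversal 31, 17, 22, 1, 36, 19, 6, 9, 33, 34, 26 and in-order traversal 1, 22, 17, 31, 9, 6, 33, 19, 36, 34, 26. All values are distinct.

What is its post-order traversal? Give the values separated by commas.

The first element of pre-order is the root; it splits in-order into left and right subtrees.
Root 31: left subtree has 3 nodes {1, 22, 17}, right has 7 {9, 6, 33, 19, 36, 34, 26}.
  Root 17: left subtree has 2 nodes {1, 22}, right has 0 { }.
    Root 22: left subtree has 1 node {1}, right has 0 { }.
  Root 36: left subtree has 4 nodes {9, 6, 33, 19}, right has 2 {34, 26}.
    Root 19: left subtree has 3 nodes {9, 6, 33}, right has 0 { }.
      Root 6: left subtree has 1 node {9}, right has 1 {33}.
    Root 34: left subtree has 0 nodes { }, right has 1 {26}.

1, 22, 17, 9, 33, 6, 19, 26, 34, 36, 31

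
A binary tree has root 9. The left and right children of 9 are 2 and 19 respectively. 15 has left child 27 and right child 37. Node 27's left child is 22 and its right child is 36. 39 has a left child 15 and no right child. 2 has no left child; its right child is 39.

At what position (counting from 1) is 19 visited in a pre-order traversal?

9

Pre-order visits the node, then its left subtree, then its right subtree.
Visit 9.
At 9: go left to 2.
  Visit 2.
  At 2: no left child.
  At 2: go right to 39.
    Visit 39.
    At 39: go left to 15.
      Visit 15.
      At 15: go left to 27.
        Visit 27.
        At 27: go left to 22.
          22 is a leaf — visit 22.
        At 27: go right to 36.
          36 is a leaf — visit 36.
      At 15: go right to 37.
        37 is a leaf — visit 37.
    At 39: no right child.
At 9: go right to 19.
  19 is a leaf — visit 19.
Full pre-order sequence: 9, 2, 39, 15, 27, 22, 36, 37, 19.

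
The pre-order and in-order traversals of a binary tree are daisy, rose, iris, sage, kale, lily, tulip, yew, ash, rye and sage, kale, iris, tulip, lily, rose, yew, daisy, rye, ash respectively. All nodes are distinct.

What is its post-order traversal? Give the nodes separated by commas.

The first element of pre-order is the root; it splits in-order into left and right subtrees.
Root daisy: left subtree has 7 nodes {sage, kale, iris, tulip, lily, rose, yew}, right has 2 {rye, ash}.
  Root rose: left subtree has 5 nodes {sage, kale, iris, tulip, lily}, right has 1 {yew}.
    Root iris: left subtree has 2 nodes {sage, kale}, right has 2 {tulip, lily}.
      Root sage: left subtree has 0 nodes { }, right has 1 {kale}.
      Root lily: left subtree has 1 node {tulip}, right has 0 { }.
  Root ash: left subtree has 1 node {rye}, right has 0 { }.

kale, sage, tulip, lily, iris, yew, rose, rye, ash, daisy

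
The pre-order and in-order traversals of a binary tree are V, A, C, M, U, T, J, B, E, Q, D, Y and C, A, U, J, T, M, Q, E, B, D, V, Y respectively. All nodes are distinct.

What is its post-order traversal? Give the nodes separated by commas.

The first element of pre-order is the root; it splits in-order into left and right subtrees.
Root V: left subtree has 10 nodes {C, A, U, J, T, M, Q, E, B, D}, right has 1 {Y}.
  Root A: left subtree has 1 node {C}, right has 8 {U, J, T, M, Q, E, B, D}.
    Root M: left subtree has 3 nodes {U, J, T}, right has 4 {Q, E, B, D}.
      Root U: left subtree has 0 nodes { }, right has 2 {J, T}.
        Root T: left subtree has 1 node {J}, right has 0 { }.
      Root B: left subtree has 2 nodes {Q, E}, right has 1 {D}.
        Root E: left subtree has 1 node {Q}, right has 0 { }.

C, J, T, U, Q, E, D, B, M, A, Y, V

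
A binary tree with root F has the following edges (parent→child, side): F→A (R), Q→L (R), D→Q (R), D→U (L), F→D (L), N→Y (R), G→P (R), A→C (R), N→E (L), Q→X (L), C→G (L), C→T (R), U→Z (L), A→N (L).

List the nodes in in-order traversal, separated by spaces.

Z U D X Q L F E N Y A G P C T

In-order visits the left subtree, then the node, then the right subtree.
At F: go left to D.
  At D: go left to U.
    At U: go left to Z.
      Z is a leaf — visit Z.
    Visit U.
    At U: no right child.
  Visit D.
  At D: go right to Q.
    At Q: go left to X.
      X is a leaf — visit X.
    Visit Q.
    At Q: go right to L.
      L is a leaf — visit L.
Visit F.
At F: go right to A.
  At A: go left to N.
    At N: go left to E.
      E is a leaf — visit E.
    Visit N.
    At N: go right to Y.
      Y is a leaf — visit Y.
  Visit A.
  At A: go right to C.
    At C: go left to G.
      At G: no left child.
      Visit G.
      At G: go right to P.
        P is a leaf — visit P.
    Visit C.
    At C: go right to T.
      T is a leaf — visit T.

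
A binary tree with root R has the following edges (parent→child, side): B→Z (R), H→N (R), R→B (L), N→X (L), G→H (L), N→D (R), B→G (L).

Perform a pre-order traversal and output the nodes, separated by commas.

R, B, G, H, N, X, D, Z

Pre-order visits the node, then its left subtree, then its right subtree.
Visit R.
At R: go left to B.
  Visit B.
  At B: go left to G.
    Visit G.
    At G: go left to H.
      Visit H.
      At H: no left child.
      At H: go right to N.
        Visit N.
        At N: go left to X.
          X is a leaf — visit X.
        At N: go right to D.
          D is a leaf — visit D.
    At G: no right child.
  At B: go right to Z.
    Z is a leaf — visit Z.
At R: no right child.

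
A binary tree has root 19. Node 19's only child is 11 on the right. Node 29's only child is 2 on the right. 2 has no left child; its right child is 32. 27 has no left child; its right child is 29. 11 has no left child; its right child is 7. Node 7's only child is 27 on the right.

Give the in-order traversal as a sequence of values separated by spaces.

19 11 7 27 29 2 32

In-order visits the left subtree, then the node, then the right subtree.
At 19: no left child.
Visit 19.
At 19: go right to 11.
  At 11: no left child.
  Visit 11.
  At 11: go right to 7.
    At 7: no left child.
    Visit 7.
    At 7: go right to 27.
      At 27: no left child.
      Visit 27.
      At 27: go right to 29.
        At 29: no left child.
        Visit 29.
        At 29: go right to 2.
          At 2: no left child.
          Visit 2.
          At 2: go right to 32.
            32 is a leaf — visit 32.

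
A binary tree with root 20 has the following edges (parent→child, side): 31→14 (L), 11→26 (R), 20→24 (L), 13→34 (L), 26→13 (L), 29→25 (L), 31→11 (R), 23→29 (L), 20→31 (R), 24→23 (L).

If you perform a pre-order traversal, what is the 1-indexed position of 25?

Pre-order visits the node, then its left subtree, then its right subtree.
Visit 20.
At 20: go left to 24.
  Visit 24.
  At 24: go left to 23.
    Visit 23.
    At 23: go left to 29.
      Visit 29.
      At 29: go left to 25.
        25 is a leaf — visit 25.
      At 29: no right child.
    At 23: no right child.
  At 24: no right child.
At 20: go right to 31.
  Visit 31.
  At 31: go left to 14.
    14 is a leaf — visit 14.
  At 31: go right to 11.
    Visit 11.
    At 11: no left child.
    At 11: go right to 26.
      Visit 26.
      At 26: go left to 13.
        Visit 13.
        At 13: go left to 34.
          34 is a leaf — visit 34.
        At 13: no right child.
      At 26: no right child.
Full pre-order sequence: 20, 24, 23, 29, 25, 31, 14, 11, 26, 13, 34.

5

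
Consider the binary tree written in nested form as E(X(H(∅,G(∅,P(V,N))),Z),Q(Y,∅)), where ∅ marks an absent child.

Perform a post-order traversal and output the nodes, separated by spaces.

V N P G H Z X Y Q E

Post-order visits the left subtree, then the right subtree, then the node.
At E: go left to X.
  At X: go left to H.
    At H: no left child.
    At H: go right to G.
      At G: no left child.
      At G: go right to P.
        At P: go left to V.
          V is a leaf — visit V.
        At P: go right to N.
          N is a leaf — visit N.
        Visit P.
      Visit G.
    Visit H.
  At X: go right to Z.
    Z is a leaf — visit Z.
  Visit X.
At E: go right to Q.
  At Q: go left to Y.
    Y is a leaf — visit Y.
  At Q: no right child.
  Visit Q.
Visit E.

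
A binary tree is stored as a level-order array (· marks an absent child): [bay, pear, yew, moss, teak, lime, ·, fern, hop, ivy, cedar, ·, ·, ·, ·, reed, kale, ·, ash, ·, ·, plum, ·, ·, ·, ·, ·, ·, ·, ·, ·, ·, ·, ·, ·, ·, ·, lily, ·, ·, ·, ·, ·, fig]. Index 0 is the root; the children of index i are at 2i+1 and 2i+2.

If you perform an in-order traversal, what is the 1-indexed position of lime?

15

In-order visits the left subtree, then the node, then the right subtree.
At bay: go left to pear.
  At pear: go left to moss.
    At moss: go left to fern.
      At fern: go left to reed.
        reed is a leaf — visit reed.
      Visit fern.
      At fern: go right to kale.
        kale is a leaf — visit kale.
    Visit moss.
    At moss: go right to hop.
      At hop: no left child.
      Visit hop.
      At hop: go right to ash.
        At ash: go left to lily.
          lily is a leaf — visit lily.
        Visit ash.
        At ash: no right child.
  Visit pear.
  At pear: go right to teak.
    At teak: go left to ivy.
      ivy is a leaf — visit ivy.
    Visit teak.
    At teak: go right to cedar.
      At cedar: go left to plum.
        At plum: go left to fig.
          fig is a leaf — visit fig.
        Visit plum.
        At plum: no right child.
      Visit cedar.
      At cedar: no right child.
Visit bay.
At bay: go right to yew.
  At yew: go left to lime.
    lime is a leaf — visit lime.
  Visit yew.
  At yew: no right child.
Full in-order sequence: reed, fern, kale, moss, hop, lily, ash, pear, ivy, teak, fig, plum, cedar, bay, lime, yew.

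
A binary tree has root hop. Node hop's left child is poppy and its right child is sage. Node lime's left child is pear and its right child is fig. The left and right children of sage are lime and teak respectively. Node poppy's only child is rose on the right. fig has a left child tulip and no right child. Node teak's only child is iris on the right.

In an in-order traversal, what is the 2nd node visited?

In-order visits the left subtree, then the node, then the right subtree.
At hop: go left to poppy.
  At poppy: no left child.
  Visit poppy.
  At poppy: go right to rose.
    rose is a leaf — visit rose.
Visit hop.
At hop: go right to sage.
  At sage: go left to lime.
    At lime: go left to pear.
      pear is a leaf — visit pear.
    Visit lime.
    At lime: go right to fig.
      At fig: go left to tulip.
        tulip is a leaf — visit tulip.
      Visit fig.
      At fig: no right child.
  Visit sage.
  At sage: go right to teak.
    At teak: no left child.
    Visit teak.
    At teak: go right to iris.
      iris is a leaf — visit iris.
Full in-order sequence: poppy, rose, hop, pear, lime, tulip, fig, sage, teak, iris.

rose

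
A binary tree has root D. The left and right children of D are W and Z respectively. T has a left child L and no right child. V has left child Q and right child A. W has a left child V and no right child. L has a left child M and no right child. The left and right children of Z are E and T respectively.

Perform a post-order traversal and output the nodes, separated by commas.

Post-order visits the left subtree, then the right subtree, then the node.
At D: go left to W.
  At W: go left to V.
    At V: go left to Q.
      Q is a leaf — visit Q.
    At V: go right to A.
      A is a leaf — visit A.
    Visit V.
  At W: no right child.
  Visit W.
At D: go right to Z.
  At Z: go left to E.
    E is a leaf — visit E.
  At Z: go right to T.
    At T: go left to L.
      At L: go left to M.
        M is a leaf — visit M.
      At L: no right child.
      Visit L.
    At T: no right child.
    Visit T.
  Visit Z.
Visit D.

Q, A, V, W, E, M, L, T, Z, D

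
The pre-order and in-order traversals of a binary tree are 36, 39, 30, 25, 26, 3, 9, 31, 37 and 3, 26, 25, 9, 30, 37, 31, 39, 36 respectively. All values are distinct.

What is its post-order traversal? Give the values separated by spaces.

3 26 9 25 37 31 30 39 36

The first element of pre-order is the root; it splits in-order into left and right subtrees.
Root 36: left subtree has 8 nodes {3, 26, 25, 9, 30, 37, 31, 39}, right has 0 { }.
  Root 39: left subtree has 7 nodes {3, 26, 25, 9, 30, 37, 31}, right has 0 { }.
    Root 30: left subtree has 4 nodes {3, 26, 25, 9}, right has 2 {37, 31}.
      Root 25: left subtree has 2 nodes {3, 26}, right has 1 {9}.
        Root 26: left subtree has 1 node {3}, right has 0 { }.
      Root 31: left subtree has 1 node {37}, right has 0 { }.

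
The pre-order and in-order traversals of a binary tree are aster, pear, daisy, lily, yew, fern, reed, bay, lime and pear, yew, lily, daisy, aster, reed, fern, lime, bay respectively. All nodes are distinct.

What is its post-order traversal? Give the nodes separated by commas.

yew, lily, daisy, pear, reed, lime, bay, fern, aster

The first element of pre-order is the root; it splits in-order into left and right subtrees.
Root aster: left subtree has 4 nodes {pear, yew, lily, daisy}, right has 4 {reed, fern, lime, bay}.
  Root pear: left subtree has 0 nodes { }, right has 3 {yew, lily, daisy}.
    Root daisy: left subtree has 2 nodes {yew, lily}, right has 0 { }.
      Root lily: left subtree has 1 node {yew}, right has 0 { }.
  Root fern: left subtree has 1 node {reed}, right has 2 {lime, bay}.
    Root bay: left subtree has 1 node {lime}, right has 0 { }.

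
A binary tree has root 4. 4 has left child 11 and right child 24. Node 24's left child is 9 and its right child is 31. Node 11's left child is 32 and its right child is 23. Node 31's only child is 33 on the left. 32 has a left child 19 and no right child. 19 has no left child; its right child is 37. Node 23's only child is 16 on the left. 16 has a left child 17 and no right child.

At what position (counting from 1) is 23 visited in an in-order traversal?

7

In-order visits the left subtree, then the node, then the right subtree.
At 4: go left to 11.
  At 11: go left to 32.
    At 32: go left to 19.
      At 19: no left child.
      Visit 19.
      At 19: go right to 37.
        37 is a leaf — visit 37.
    Visit 32.
    At 32: no right child.
  Visit 11.
  At 11: go right to 23.
    At 23: go left to 16.
      At 16: go left to 17.
        17 is a leaf — visit 17.
      Visit 16.
      At 16: no right child.
    Visit 23.
    At 23: no right child.
Visit 4.
At 4: go right to 24.
  At 24: go left to 9.
    9 is a leaf — visit 9.
  Visit 24.
  At 24: go right to 31.
    At 31: go left to 33.
      33 is a leaf — visit 33.
    Visit 31.
    At 31: no right child.
Full in-order sequence: 19, 37, 32, 11, 17, 16, 23, 4, 9, 24, 33, 31.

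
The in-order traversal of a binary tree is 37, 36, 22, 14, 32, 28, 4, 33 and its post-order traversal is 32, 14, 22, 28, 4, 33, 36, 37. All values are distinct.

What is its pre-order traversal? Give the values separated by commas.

37, 36, 33, 4, 28, 22, 14, 32

The last element of post-order is the root; it splits in-order into left and right subtrees.
Root 37: left subtree has 0 nodes { }, right has 7 {36, 22, 14, 32, 28, 4, 33}.
  Root 36: left subtree has 0 nodes { }, right has 6 {22, 14, 32, 28, 4, 33}.
    Root 33: left subtree has 5 nodes {22, 14, 32, 28, 4}, right has 0 { }.
      Root 4: left subtree has 4 nodes {22, 14, 32, 28}, right has 0 { }.
        Root 28: left subtree has 3 nodes {22, 14, 32}, right has 0 { }.
          Root 22: left subtree has 0 nodes { }, right has 2 {14, 32}.
            Root 14: left subtree has 0 nodes { }, right has 1 {32}.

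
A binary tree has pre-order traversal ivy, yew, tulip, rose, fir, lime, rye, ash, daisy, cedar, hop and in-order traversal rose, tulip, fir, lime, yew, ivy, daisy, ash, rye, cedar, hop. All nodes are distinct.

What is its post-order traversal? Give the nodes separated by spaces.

rose lime fir tulip yew daisy ash hop cedar rye ivy

The first element of pre-order is the root; it splits in-order into left and right subtrees.
Root ivy: left subtree has 5 nodes {rose, tulip, fir, lime, yew}, right has 5 {daisy, ash, rye, cedar, hop}.
  Root yew: left subtree has 4 nodes {rose, tulip, fir, lime}, right has 0 { }.
    Root tulip: left subtree has 1 node {rose}, right has 2 {fir, lime}.
      Root fir: left subtree has 0 nodes { }, right has 1 {lime}.
  Root rye: left subtree has 2 nodes {daisy, ash}, right has 2 {cedar, hop}.
    Root ash: left subtree has 1 node {daisy}, right has 0 { }.
    Root cedar: left subtree has 0 nodes { }, right has 1 {hop}.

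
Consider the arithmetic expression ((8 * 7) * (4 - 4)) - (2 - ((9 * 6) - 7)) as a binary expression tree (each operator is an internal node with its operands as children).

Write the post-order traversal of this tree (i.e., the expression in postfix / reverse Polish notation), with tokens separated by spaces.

8 7 * 4 4 - * 2 9 6 * 7 - - -

Post-order on an expression tree gives postfix notation: for each operator, emit left operand, right operand, then the operator.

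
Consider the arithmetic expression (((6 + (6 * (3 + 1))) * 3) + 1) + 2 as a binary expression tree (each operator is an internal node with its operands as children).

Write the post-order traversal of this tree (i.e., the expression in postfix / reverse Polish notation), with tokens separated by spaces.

Post-order on an expression tree gives postfix notation: for each operator, emit left operand, right operand, then the operator.

6 6 3 1 + * + 3 * 1 + 2 +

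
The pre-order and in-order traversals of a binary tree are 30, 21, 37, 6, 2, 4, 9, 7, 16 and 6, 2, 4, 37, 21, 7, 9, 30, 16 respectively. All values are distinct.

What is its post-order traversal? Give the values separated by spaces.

4 2 6 37 7 9 21 16 30

The first element of pre-order is the root; it splits in-order into left and right subtrees.
Root 30: left subtree has 7 nodes {6, 2, 4, 37, 21, 7, 9}, right has 1 {16}.
  Root 21: left subtree has 4 nodes {6, 2, 4, 37}, right has 2 {7, 9}.
    Root 37: left subtree has 3 nodes {6, 2, 4}, right has 0 { }.
      Root 6: left subtree has 0 nodes { }, right has 2 {2, 4}.
        Root 2: left subtree has 0 nodes { }, right has 1 {4}.
    Root 9: left subtree has 1 node {7}, right has 0 { }.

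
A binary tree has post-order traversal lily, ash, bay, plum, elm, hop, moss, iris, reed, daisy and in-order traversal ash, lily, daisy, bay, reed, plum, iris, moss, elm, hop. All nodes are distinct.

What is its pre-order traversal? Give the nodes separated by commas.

The last element of post-order is the root; it splits in-order into left and right subtrees.
Root daisy: left subtree has 2 nodes {ash, lily}, right has 7 {bay, reed, plum, iris, moss, elm, hop}.
  Root ash: left subtree has 0 nodes { }, right has 1 {lily}.
  Root reed: left subtree has 1 node {bay}, right has 5 {plum, iris, moss, elm, hop}.
    Root iris: left subtree has 1 node {plum}, right has 3 {moss, elm, hop}.
      Root moss: left subtree has 0 nodes { }, right has 2 {elm, hop}.
        Root hop: left subtree has 1 node {elm}, right has 0 { }.

daisy, ash, lily, reed, bay, iris, plum, moss, hop, elm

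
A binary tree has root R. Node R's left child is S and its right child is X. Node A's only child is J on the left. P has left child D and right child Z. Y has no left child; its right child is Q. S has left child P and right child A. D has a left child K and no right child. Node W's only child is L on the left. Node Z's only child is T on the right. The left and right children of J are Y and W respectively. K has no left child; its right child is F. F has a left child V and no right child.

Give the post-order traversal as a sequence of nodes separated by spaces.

Post-order visits the left subtree, then the right subtree, then the node.
At R: go left to S.
  At S: go left to P.
    At P: go left to D.
      At D: go left to K.
        At K: no left child.
        At K: go right to F.
          At F: go left to V.
            V is a leaf — visit V.
          At F: no right child.
          Visit F.
        Visit K.
      At D: no right child.
      Visit D.
    At P: go right to Z.
      At Z: no left child.
      At Z: go right to T.
        T is a leaf — visit T.
      Visit Z.
    Visit P.
  At S: go right to A.
    At A: go left to J.
      At J: go left to Y.
        At Y: no left child.
        At Y: go right to Q.
          Q is a leaf — visit Q.
        Visit Y.
      At J: go right to W.
        At W: go left to L.
          L is a leaf — visit L.
        At W: no right child.
        Visit W.
      Visit J.
    At A: no right child.
    Visit A.
  Visit S.
At R: go right to X.
  X is a leaf — visit X.
Visit R.

V F K D T Z P Q Y L W J A S X R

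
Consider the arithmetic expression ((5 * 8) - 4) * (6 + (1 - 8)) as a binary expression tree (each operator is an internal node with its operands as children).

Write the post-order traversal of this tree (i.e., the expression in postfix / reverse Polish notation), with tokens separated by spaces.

5 8 * 4 - 6 1 8 - + *

Post-order on an expression tree gives postfix notation: for each operator, emit left operand, right operand, then the operator.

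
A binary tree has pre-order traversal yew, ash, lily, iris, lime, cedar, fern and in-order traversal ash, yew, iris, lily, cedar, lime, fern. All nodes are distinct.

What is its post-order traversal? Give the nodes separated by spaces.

ash iris cedar fern lime lily yew

The first element of pre-order is the root; it splits in-order into left and right subtrees.
Root yew: left subtree has 1 node {ash}, right has 5 {iris, lily, cedar, lime, fern}.
  Root lily: left subtree has 1 node {iris}, right has 3 {cedar, lime, fern}.
    Root lime: left subtree has 1 node {cedar}, right has 1 {fern}.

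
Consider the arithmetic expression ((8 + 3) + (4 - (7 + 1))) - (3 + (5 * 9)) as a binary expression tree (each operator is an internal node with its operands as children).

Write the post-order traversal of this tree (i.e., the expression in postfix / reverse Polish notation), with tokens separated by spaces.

Post-order on an expression tree gives postfix notation: for each operator, emit left operand, right operand, then the operator.

8 3 + 4 7 1 + - + 3 5 9 * + -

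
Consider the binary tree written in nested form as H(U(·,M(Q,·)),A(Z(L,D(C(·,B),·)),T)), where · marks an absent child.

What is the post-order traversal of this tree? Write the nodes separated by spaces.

Post-order visits the left subtree, then the right subtree, then the node.
At H: go left to U.
  At U: no left child.
  At U: go right to M.
    At M: go left to Q.
      Q is a leaf — visit Q.
    At M: no right child.
    Visit M.
  Visit U.
At H: go right to A.
  At A: go left to Z.
    At Z: go left to L.
      L is a leaf — visit L.
    At Z: go right to D.
      At D: go left to C.
        At C: no left child.
        At C: go right to B.
          B is a leaf — visit B.
        Visit C.
      At D: no right child.
      Visit D.
    Visit Z.
  At A: go right to T.
    T is a leaf — visit T.
  Visit A.
Visit H.

Q M U L B C D Z T A H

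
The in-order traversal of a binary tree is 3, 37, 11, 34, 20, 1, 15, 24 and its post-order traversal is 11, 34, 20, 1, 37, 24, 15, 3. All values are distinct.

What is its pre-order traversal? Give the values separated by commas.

3, 15, 37, 1, 20, 34, 11, 24

The last element of post-order is the root; it splits in-order into left and right subtrees.
Root 3: left subtree has 0 nodes { }, right has 7 {37, 11, 34, 20, 1, 15, 24}.
  Root 15: left subtree has 5 nodes {37, 11, 34, 20, 1}, right has 1 {24}.
    Root 37: left subtree has 0 nodes { }, right has 4 {11, 34, 20, 1}.
      Root 1: left subtree has 3 nodes {11, 34, 20}, right has 0 { }.
        Root 20: left subtree has 2 nodes {11, 34}, right has 0 { }.
          Root 34: left subtree has 1 node {11}, right has 0 { }.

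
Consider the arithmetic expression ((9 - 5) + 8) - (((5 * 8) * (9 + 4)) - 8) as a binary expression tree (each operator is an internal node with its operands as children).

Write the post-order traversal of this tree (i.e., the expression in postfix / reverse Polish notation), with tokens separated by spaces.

9 5 - 8 + 5 8 * 9 4 + * 8 - -

Post-order on an expression tree gives postfix notation: for each operator, emit left operand, right operand, then the operator.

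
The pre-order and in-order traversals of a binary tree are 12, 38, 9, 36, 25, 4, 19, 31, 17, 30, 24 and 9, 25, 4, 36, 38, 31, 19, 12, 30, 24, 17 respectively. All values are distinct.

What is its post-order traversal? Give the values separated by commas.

The first element of pre-order is the root; it splits in-order into left and right subtrees.
Root 12: left subtree has 7 nodes {9, 25, 4, 36, 38, 31, 19}, right has 3 {30, 24, 17}.
  Root 38: left subtree has 4 nodes {9, 25, 4, 36}, right has 2 {31, 19}.
    Root 9: left subtree has 0 nodes { }, right has 3 {25, 4, 36}.
      Root 36: left subtree has 2 nodes {25, 4}, right has 0 { }.
        Root 25: left subtree has 0 nodes { }, right has 1 {4}.
    Root 19: left subtree has 1 node {31}, right has 0 { }.
  Root 17: left subtree has 2 nodes {30, 24}, right has 0 { }.
    Root 30: left subtree has 0 nodes { }, right has 1 {24}.

4, 25, 36, 9, 31, 19, 38, 24, 30, 17, 12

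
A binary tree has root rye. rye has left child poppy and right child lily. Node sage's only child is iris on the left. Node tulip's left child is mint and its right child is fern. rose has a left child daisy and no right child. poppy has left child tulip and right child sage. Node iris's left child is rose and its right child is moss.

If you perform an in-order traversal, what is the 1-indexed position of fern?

3

In-order visits the left subtree, then the node, then the right subtree.
At rye: go left to poppy.
  At poppy: go left to tulip.
    At tulip: go left to mint.
      mint is a leaf — visit mint.
    Visit tulip.
    At tulip: go right to fern.
      fern is a leaf — visit fern.
  Visit poppy.
  At poppy: go right to sage.
    At sage: go left to iris.
      At iris: go left to rose.
        At rose: go left to daisy.
          daisy is a leaf — visit daisy.
        Visit rose.
        At rose: no right child.
      Visit iris.
      At iris: go right to moss.
        moss is a leaf — visit moss.
    Visit sage.
    At sage: no right child.
Visit rye.
At rye: go right to lily.
  lily is a leaf — visit lily.
Full in-order sequence: mint, tulip, fern, poppy, daisy, rose, iris, moss, sage, rye, lily.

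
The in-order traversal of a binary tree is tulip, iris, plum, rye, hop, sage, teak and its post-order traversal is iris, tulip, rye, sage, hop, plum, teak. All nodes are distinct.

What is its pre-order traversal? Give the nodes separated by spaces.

teak plum tulip iris hop rye sage

The last element of post-order is the root; it splits in-order into left and right subtrees.
Root teak: left subtree has 6 nodes {tulip, iris, plum, rye, hop, sage}, right has 0 { }.
  Root plum: left subtree has 2 nodes {tulip, iris}, right has 3 {rye, hop, sage}.
    Root tulip: left subtree has 0 nodes { }, right has 1 {iris}.
    Root hop: left subtree has 1 node {rye}, right has 1 {sage}.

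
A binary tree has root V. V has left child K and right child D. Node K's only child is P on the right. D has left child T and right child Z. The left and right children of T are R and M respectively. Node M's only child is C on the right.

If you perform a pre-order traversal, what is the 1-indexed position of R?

6

Pre-order visits the node, then its left subtree, then its right subtree.
Visit V.
At V: go left to K.
  Visit K.
  At K: no left child.
  At K: go right to P.
    P is a leaf — visit P.
At V: go right to D.
  Visit D.
  At D: go left to T.
    Visit T.
    At T: go left to R.
      R is a leaf — visit R.
    At T: go right to M.
      Visit M.
      At M: no left child.
      At M: go right to C.
        C is a leaf — visit C.
  At D: go right to Z.
    Z is a leaf — visit Z.
Full pre-order sequence: V, K, P, D, T, R, M, C, Z.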